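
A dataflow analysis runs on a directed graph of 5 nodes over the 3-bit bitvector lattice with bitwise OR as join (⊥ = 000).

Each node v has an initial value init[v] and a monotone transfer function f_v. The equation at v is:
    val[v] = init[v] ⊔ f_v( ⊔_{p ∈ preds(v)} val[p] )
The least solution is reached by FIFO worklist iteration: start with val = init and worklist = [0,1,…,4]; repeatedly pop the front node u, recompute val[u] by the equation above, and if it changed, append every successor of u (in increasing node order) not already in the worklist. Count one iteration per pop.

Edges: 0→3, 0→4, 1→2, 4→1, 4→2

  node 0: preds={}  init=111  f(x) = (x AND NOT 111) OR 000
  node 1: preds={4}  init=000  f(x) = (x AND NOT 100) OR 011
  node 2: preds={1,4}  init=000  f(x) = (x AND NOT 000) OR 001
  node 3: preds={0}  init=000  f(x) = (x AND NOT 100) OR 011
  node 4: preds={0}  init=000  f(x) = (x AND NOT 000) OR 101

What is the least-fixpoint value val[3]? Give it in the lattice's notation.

Worklist (7 pops):
  #1 pop 0: in=000 → 111 (no change)
  #2 pop 1: in=000 → 011 (was 000); enqueue []
  #3 pop 2: in=011 → 011 (was 000); enqueue []
  #4 pop 3: in=111 → 011 (was 000); enqueue []
  #5 pop 4: in=111 → 111 (was 000); enqueue [1,2]
  #6 pop 1: in=111 → 011 (no change)
  #7 pop 2: in=111 → 111 (was 011); enqueue []

Fixpoint:
  val[0] = 111
  val[1] = 011
  val[2] = 111
  val[3] = 011
  val[4] = 111

011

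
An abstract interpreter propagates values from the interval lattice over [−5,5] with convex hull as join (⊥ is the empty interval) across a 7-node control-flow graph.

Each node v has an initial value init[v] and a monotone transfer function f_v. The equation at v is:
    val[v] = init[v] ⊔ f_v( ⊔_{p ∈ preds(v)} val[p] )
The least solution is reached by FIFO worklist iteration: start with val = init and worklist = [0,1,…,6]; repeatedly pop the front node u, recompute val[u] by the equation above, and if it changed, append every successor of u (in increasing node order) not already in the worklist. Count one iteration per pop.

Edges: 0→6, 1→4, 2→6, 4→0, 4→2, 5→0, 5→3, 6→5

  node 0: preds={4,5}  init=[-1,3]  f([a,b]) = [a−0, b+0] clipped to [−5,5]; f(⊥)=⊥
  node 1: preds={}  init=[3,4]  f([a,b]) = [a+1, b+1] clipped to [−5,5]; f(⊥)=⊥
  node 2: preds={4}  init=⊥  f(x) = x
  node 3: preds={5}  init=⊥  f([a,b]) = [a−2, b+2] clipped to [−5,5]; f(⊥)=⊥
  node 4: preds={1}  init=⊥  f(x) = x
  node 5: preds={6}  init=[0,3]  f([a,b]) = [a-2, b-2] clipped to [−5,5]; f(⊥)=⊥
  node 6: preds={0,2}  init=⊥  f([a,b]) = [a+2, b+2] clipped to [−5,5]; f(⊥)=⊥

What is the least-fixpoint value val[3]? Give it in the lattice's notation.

Iteration log — 13 steps:
  step 1. node 0  ⊔preds=[0,3]  new=[-1,3]  stable
  step 2. node 1  ⊔preds=⊥  new=[3,4]  stable
  step 3. node 2  ⊔preds=⊥  new=⊥  stable
  step 4. node 3  ⊔preds=[0,3]  new=[-2,5]  old=⊥  +wl: 
  step 5. node 4  ⊔preds=[3,4]  new=[3,4]  old=⊥  +wl: 0,2
  step 6. node 5  ⊔preds=⊥  new=[0,3]  stable
  step 7. node 6  ⊔preds=[-1,3]  new=[1,5]  old=⊥  +wl: 5
  step 8. node 0  ⊔preds=[0,4]  new=[-1,4]  old=[-1,3]  +wl: 6
  step 9. node 2  ⊔preds=[3,4]  new=[3,4]  old=⊥  +wl: 
  step 10. node 5  ⊔preds=[1,5]  new=[-1,3]  old=[0,3]  +wl: 0,3
  step 11. node 6  ⊔preds=[-1,4]  new=[1,5]  stable
  step 12. node 0  ⊔preds=[-1,4]  new=[-1,4]  stable
  step 13. node 3  ⊔preds=[-1,3]  new=[-3,5]  old=[-2,5]  +wl: 

Least fixpoint reached:
  node 0: [-1,4]
  node 1: [3,4]
  node 2: [3,4]
  node 3: [-3,5]
  node 4: [3,4]
  node 5: [-1,3]
  node 6: [1,5]

[-3,5]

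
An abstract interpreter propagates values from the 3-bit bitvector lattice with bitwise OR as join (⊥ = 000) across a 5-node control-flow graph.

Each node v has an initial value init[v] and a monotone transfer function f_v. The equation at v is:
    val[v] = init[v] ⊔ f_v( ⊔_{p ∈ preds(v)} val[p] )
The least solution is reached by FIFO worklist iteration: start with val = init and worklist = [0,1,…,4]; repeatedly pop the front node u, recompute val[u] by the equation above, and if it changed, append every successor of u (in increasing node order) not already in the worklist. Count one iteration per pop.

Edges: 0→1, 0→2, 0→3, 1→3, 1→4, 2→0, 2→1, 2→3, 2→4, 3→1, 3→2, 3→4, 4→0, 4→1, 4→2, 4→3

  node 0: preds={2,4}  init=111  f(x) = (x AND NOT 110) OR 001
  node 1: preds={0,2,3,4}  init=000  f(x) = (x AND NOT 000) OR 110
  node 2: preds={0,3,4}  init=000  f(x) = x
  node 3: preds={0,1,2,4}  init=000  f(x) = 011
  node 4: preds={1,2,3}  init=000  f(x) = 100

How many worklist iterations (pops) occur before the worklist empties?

9

Trace (9 dequeues):
  [1] u=0 | in 000 | out 111 | ==
  [2] u=1 | in 111 | out 111 | prev 000 | push {}
  [3] u=2 | in 111 | out 111 | prev 000 | push {0,1}
  [4] u=3 | in 111 | out 011 | prev 000 | push {2}
  [5] u=4 | in 111 | out 100 | prev 000 | push {3}
  [6] u=0 | in 111 | out 111 | ==
  [7] u=1 | in 111 | out 111 | ==
  [8] u=2 | in 111 | out 111 | ==
  [9] u=3 | in 111 | out 011 | ==

Converged values:
  [0] 111
  [1] 111
  [2] 111
  [3] 011
  [4] 100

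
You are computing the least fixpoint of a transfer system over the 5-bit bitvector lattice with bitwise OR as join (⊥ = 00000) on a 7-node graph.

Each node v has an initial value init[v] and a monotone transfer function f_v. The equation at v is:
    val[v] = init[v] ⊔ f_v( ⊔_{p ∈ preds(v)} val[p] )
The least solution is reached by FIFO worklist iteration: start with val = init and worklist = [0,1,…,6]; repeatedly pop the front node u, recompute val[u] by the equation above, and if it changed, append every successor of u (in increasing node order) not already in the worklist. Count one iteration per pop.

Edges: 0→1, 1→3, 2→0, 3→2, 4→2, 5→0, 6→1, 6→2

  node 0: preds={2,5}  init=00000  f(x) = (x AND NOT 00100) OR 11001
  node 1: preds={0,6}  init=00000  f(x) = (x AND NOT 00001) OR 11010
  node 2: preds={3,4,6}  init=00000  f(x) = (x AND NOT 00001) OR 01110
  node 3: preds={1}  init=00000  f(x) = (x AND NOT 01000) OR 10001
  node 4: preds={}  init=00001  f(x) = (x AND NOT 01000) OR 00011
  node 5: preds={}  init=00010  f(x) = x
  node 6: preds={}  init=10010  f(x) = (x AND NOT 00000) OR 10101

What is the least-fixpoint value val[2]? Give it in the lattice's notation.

11110

Worklist (12 pops):
  #1 pop 0: in=00010 → 11011 (was 00000); enqueue []
  #2 pop 1: in=11011 → 11010 (was 00000); enqueue []
  #3 pop 2: in=10011 → 11110 (was 00000); enqueue [0]
  #4 pop 3: in=11010 → 10011 (was 00000); enqueue [2]
  #5 pop 4: in=00000 → 00011 (was 00001); enqueue []
  #6 pop 5: in=00000 → 00010 (no change)
  #7 pop 6: in=00000 → 10111 (was 10010); enqueue [1]
  #8 pop 0: in=11110 → 11011 (no change)
  #9 pop 2: in=10111 → 11110 (no change)
  #10 pop 1: in=11111 → 11110 (was 11010); enqueue [3]
  #11 pop 3: in=11110 → 10111 (was 10011); enqueue [2]
  #12 pop 2: in=10111 → 11110 (no change)

Fixpoint:
  val[0] = 11011
  val[1] = 11110
  val[2] = 11110
  val[3] = 10111
  val[4] = 00011
  val[5] = 00010
  val[6] = 10111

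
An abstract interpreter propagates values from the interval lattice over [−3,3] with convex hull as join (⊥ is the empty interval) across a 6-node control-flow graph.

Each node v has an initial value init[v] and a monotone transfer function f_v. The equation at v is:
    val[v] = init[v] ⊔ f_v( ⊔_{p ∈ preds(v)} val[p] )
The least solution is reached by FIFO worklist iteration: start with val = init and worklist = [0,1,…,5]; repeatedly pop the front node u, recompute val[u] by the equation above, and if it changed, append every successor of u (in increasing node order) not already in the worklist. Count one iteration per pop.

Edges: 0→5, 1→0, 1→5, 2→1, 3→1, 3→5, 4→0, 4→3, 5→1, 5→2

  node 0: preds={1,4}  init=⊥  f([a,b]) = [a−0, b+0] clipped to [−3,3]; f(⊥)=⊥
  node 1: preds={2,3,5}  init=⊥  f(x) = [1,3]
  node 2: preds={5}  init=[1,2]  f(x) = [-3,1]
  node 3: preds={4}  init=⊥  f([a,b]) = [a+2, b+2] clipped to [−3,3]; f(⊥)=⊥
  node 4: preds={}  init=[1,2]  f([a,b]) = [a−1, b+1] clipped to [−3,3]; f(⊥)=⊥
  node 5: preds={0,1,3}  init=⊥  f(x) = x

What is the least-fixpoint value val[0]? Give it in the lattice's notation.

Worklist (10 pops):
  #1 pop 0: in=[1,2] → [1,2] (was ⊥); enqueue []
  #2 pop 1: in=[1,2] → [1,3] (was ⊥); enqueue [0]
  #3 pop 2: in=⊥ → [-3,2] (was [1,2]); enqueue [1]
  #4 pop 3: in=[1,2] → [3,3] (was ⊥); enqueue []
  #5 pop 4: in=⊥ → [1,2] (no change)
  #6 pop 5: in=[1,3] → [1,3] (was ⊥); enqueue [2]
  #7 pop 0: in=[1,3] → [1,3] (was [1,2]); enqueue [5]
  #8 pop 1: in=[-3,3] → [1,3] (no change)
  #9 pop 2: in=[1,3] → [-3,2] (no change)
  #10 pop 5: in=[1,3] → [1,3] (no change)

Fixpoint:
  val[0] = [1,3]
  val[1] = [1,3]
  val[2] = [-3,2]
  val[3] = [3,3]
  val[4] = [1,2]
  val[5] = [1,3]

[1,3]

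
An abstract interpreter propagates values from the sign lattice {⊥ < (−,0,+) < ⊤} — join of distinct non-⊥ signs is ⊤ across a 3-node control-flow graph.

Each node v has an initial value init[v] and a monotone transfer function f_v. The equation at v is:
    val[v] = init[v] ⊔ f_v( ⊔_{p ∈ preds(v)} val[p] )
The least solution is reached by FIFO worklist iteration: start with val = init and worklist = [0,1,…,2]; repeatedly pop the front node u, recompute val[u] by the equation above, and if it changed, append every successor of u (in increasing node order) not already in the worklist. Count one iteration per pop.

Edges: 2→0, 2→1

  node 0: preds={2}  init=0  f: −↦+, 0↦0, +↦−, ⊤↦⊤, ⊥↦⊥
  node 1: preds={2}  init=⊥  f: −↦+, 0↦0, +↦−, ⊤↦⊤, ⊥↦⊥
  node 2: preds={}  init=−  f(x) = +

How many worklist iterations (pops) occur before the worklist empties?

5

Iteration log — 5 steps:
  step 1. node 0  ⊔preds=−  new=⊤  old=0  +wl: 
  step 2. node 1  ⊔preds=−  new=+  old=⊥  +wl: 
  step 3. node 2  ⊔preds=⊥  new=⊤  old=−  +wl: 0,1
  step 4. node 0  ⊔preds=⊤  new=⊤  stable
  step 5. node 1  ⊔preds=⊤  new=⊤  old=+  +wl: 

Least fixpoint reached:
  node 0: ⊤
  node 1: ⊤
  node 2: ⊤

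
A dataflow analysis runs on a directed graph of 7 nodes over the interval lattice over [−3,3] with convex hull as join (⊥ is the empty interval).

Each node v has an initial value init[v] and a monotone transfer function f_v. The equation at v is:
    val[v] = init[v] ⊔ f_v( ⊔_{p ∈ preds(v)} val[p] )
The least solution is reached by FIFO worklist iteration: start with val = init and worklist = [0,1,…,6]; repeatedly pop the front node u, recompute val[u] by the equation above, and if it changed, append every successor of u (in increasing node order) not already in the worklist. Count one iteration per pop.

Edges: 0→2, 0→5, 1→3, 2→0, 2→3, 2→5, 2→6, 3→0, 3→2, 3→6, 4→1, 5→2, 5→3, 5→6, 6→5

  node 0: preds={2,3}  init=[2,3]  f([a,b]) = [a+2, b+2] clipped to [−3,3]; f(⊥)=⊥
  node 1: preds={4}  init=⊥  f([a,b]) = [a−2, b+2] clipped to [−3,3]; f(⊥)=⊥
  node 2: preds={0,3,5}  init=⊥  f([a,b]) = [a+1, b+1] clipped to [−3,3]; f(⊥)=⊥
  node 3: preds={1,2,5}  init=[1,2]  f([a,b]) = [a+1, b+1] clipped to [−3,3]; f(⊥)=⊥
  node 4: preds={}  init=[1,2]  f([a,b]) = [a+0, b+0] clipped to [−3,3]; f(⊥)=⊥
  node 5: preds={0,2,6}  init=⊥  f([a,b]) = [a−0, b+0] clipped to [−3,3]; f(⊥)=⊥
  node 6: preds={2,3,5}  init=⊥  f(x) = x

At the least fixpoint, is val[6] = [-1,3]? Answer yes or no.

no

Iteration log — 15 steps:
  step 1. node 0  ⊔preds=[1,2]  new=[2,3]  stable
  step 2. node 1  ⊔preds=[1,2]  new=[-1,3]  old=⊥  +wl: 
  step 3. node 2  ⊔preds=[1,3]  new=[2,3]  old=⊥  +wl: 0
  step 4. node 3  ⊔preds=[-1,3]  new=[0,3]  old=[1,2]  +wl: 2
  step 5. node 4  ⊔preds=⊥  new=[1,2]  stable
  step 6. node 5  ⊔preds=[2,3]  new=[2,3]  old=⊥  +wl: 3
  step 7. node 6  ⊔preds=[0,3]  new=[0,3]  old=⊥  +wl: 5
  step 8. node 0  ⊔preds=[0,3]  new=[2,3]  stable
  step 9. node 2  ⊔preds=[0,3]  new=[1,3]  old=[2,3]  +wl: 0,6
  step 10. node 3  ⊔preds=[-1,3]  new=[0,3]  stable
  step 11. node 5  ⊔preds=[0,3]  new=[0,3]  old=[2,3]  +wl: 2,3
  step 12. node 0  ⊔preds=[0,3]  new=[2,3]  stable
  step 13. node 6  ⊔preds=[0,3]  new=[0,3]  stable
  step 14. node 2  ⊔preds=[0,3]  new=[1,3]  stable
  step 15. node 3  ⊔preds=[-1,3]  new=[0,3]  stable

Least fixpoint reached:
  node 0: [2,3]
  node 1: [-1,3]
  node 2: [1,3]
  node 3: [0,3]
  node 4: [1,2]
  node 5: [0,3]
  node 6: [0,3]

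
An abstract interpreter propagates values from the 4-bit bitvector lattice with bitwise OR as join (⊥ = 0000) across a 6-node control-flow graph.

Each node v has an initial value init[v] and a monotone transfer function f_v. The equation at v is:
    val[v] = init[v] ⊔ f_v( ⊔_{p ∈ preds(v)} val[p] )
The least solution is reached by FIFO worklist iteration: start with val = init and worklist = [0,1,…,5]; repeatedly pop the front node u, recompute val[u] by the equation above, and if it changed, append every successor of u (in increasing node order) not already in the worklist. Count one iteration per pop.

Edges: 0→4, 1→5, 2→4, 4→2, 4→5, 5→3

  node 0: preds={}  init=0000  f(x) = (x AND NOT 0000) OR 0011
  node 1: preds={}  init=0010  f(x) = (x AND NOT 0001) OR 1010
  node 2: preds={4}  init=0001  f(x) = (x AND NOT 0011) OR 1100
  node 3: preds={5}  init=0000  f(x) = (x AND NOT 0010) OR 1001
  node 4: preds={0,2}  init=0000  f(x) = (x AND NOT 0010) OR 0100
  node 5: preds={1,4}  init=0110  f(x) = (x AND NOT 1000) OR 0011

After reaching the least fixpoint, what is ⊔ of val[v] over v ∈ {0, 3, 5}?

Worklist (8 pops):
  #1 pop 0: in=0000 → 0011 (was 0000); enqueue []
  #2 pop 1: in=0000 → 1010 (was 0010); enqueue []
  #3 pop 2: in=0000 → 1101 (was 0001); enqueue []
  #4 pop 3: in=0110 → 1101 (was 0000); enqueue []
  #5 pop 4: in=1111 → 1101 (was 0000); enqueue [2]
  #6 pop 5: in=1111 → 0111 (was 0110); enqueue [3]
  #7 pop 2: in=1101 → 1101 (no change)
  #8 pop 3: in=0111 → 1101 (no change)

Fixpoint:
  val[0] = 0011
  val[1] = 1010
  val[2] = 1101
  val[3] = 1101
  val[4] = 1101
  val[5] = 0111

1111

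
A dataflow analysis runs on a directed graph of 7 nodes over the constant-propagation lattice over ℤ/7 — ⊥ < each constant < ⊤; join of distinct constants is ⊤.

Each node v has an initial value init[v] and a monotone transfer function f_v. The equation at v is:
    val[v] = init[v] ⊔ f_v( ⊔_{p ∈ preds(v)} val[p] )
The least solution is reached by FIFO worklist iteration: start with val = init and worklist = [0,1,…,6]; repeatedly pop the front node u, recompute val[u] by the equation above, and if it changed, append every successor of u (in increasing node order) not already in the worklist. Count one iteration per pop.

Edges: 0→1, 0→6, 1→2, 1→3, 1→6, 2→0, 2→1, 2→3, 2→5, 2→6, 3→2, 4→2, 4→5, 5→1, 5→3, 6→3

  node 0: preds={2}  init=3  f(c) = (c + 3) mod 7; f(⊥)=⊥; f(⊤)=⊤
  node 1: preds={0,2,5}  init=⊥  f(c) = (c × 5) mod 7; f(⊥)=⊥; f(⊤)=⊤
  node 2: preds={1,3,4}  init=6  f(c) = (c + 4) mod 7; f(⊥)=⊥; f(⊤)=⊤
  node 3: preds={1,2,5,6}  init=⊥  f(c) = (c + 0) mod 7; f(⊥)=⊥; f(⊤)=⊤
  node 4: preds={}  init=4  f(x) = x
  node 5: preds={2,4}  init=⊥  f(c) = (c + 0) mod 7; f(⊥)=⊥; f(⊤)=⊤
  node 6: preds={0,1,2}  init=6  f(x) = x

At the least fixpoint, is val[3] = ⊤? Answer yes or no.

Iteration log — 11 steps:
  step 1. node 0  ⊔preds=6  new=⊤  old=3  +wl: 
  step 2. node 1  ⊔preds=⊤  new=⊤  old=⊥  +wl: 
  step 3. node 2  ⊔preds=⊤  new=⊤  old=6  +wl: 0,1
  step 4. node 3  ⊔preds=⊤  new=⊤  old=⊥  +wl: 2
  step 5. node 4  ⊔preds=⊥  new=4  stable
  step 6. node 5  ⊔preds=⊤  new=⊤  old=⊥  +wl: 3
  step 7. node 6  ⊔preds=⊤  new=⊤  old=6  +wl: 
  step 8. node 0  ⊔preds=⊤  new=⊤  stable
  step 9. node 1  ⊔preds=⊤  new=⊤  stable
  step 10. node 2  ⊔preds=⊤  new=⊤  stable
  step 11. node 3  ⊔preds=⊤  new=⊤  stable

Least fixpoint reached:
  node 0: ⊤
  node 1: ⊤
  node 2: ⊤
  node 3: ⊤
  node 4: 4
  node 5: ⊤
  node 6: ⊤

yes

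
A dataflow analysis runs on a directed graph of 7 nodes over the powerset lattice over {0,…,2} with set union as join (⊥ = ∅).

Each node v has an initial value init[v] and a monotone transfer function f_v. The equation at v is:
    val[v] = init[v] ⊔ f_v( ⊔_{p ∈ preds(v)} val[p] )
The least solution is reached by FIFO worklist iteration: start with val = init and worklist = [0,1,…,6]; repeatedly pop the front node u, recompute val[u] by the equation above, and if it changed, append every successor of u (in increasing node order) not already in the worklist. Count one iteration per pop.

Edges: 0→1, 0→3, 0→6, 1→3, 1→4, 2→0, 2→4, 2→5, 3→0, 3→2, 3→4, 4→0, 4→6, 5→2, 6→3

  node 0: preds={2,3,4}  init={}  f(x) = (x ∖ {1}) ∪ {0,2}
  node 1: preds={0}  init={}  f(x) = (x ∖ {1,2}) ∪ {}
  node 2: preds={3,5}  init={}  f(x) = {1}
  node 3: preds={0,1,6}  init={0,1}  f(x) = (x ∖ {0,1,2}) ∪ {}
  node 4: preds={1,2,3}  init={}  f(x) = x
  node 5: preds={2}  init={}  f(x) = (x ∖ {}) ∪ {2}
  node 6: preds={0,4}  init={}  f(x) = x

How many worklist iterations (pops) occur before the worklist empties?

Iteration log — 10 steps:
  step 1. node 0  ⊔preds={0,1}  new={0,2}  old={}  +wl: 
  step 2. node 1  ⊔preds={0,2}  new={0}  old={}  +wl: 
  step 3. node 2  ⊔preds={0,1}  new={1}  old={}  +wl: 0
  step 4. node 3  ⊔preds={0,2}  new={0,1}  stable
  step 5. node 4  ⊔preds={0,1}  new={0,1}  old={}  +wl: 
  step 6. node 5  ⊔preds={1}  new={1,2}  old={}  +wl: 2
  step 7. node 6  ⊔preds={0,1,2}  new={0,1,2}  old={}  +wl: 3
  step 8. node 0  ⊔preds={0,1}  new={0,2}  stable
  step 9. node 2  ⊔preds={0,1,2}  new={1}  stable
  step 10. node 3  ⊔preds={0,1,2}  new={0,1}  stable

Least fixpoint reached:
  node 0: {0,2}
  node 1: {0}
  node 2: {1}
  node 3: {0,1}
  node 4: {0,1}
  node 5: {1,2}
  node 6: {0,1,2}

10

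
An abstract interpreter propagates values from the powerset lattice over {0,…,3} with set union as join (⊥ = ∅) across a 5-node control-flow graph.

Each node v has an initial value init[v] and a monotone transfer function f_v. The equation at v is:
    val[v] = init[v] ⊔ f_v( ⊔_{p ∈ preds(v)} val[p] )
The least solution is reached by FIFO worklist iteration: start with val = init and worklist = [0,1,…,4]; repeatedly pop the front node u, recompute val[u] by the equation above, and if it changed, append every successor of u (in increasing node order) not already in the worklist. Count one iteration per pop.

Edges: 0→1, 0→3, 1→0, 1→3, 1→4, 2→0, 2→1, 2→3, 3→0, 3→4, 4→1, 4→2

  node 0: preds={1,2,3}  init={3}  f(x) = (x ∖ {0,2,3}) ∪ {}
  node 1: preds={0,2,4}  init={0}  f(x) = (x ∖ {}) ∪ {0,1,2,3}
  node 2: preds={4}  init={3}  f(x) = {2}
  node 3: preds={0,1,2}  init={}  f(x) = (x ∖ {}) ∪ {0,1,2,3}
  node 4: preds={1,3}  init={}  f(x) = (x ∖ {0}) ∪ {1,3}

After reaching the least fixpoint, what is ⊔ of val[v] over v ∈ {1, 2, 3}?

Trace (9 dequeues):
  [1] u=0 | in {0,3} | out {3} | ==
  [2] u=1 | in {3} | out {0,1,2,3} | prev {0} | push {0}
  [3] u=2 | in {} | out {2,3} | prev {3} | push {1}
  [4] u=3 | in {0,1,2,3} | out {0,1,2,3} | prev {} | push {}
  [5] u=4 | in {0,1,2,3} | out {1,2,3} | prev {} | push {2}
  [6] u=0 | in {0,1,2,3} | out {1,3} | prev {3} | push {3}
  [7] u=1 | in {1,2,3} | out {0,1,2,3} | ==
  [8] u=2 | in {1,2,3} | out {2,3} | ==
  [9] u=3 | in {0,1,2,3} | out {0,1,2,3} | ==

Converged values:
  [0] {1,3}
  [1] {0,1,2,3}
  [2] {2,3}
  [3] {0,1,2,3}
  [4] {1,2,3}

{0,1,2,3}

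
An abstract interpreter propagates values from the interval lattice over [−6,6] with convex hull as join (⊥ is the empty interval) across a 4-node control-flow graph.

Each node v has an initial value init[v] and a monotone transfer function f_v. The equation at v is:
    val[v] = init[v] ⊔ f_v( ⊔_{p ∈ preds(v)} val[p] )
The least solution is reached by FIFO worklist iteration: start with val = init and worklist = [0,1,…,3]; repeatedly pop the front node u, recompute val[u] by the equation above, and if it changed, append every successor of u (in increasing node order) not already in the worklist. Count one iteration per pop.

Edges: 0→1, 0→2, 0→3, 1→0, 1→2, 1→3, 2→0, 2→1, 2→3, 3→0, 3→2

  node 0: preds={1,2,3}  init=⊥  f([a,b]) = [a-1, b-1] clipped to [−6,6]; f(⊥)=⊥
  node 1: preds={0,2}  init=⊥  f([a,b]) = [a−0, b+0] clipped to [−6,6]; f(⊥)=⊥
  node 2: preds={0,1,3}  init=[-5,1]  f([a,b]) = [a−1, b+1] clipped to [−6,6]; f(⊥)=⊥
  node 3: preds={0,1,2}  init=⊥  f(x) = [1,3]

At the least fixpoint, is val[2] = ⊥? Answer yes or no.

Trace (21 dequeues):
  [1] u=0 | in [-5,1] | out [-6,0] | prev ⊥ | push {}
  [2] u=1 | in [-6,1] | out [-6,1] | prev ⊥ | push {0}
  [3] u=2 | in [-6,1] | out [-6,2] | prev [-5,1] | push {1}
  [4] u=3 | in [-6,2] | out [1,3] | prev ⊥ | push {2}
  [5] u=0 | in [-6,3] | out [-6,2] | prev [-6,0] | push {3}
  [6] u=1 | in [-6,2] | out [-6,2] | prev [-6,1] | push {0}
  [7] u=2 | in [-6,3] | out [-6,4] | prev [-6,2] | push {1}
  [8] u=3 | in [-6,4] | out [1,3] | ==
  [9] u=0 | in [-6,4] | out [-6,3] | prev [-6,2] | push {2,3}
  [10] u=1 | in [-6,4] | out [-6,4] | prev [-6,2] | push {0}
  [11] u=2 | in [-6,4] | out [-6,5] | prev [-6,4] | push {1}
  [12] u=3 | in [-6,5] | out [1,3] | ==
  [13] u=0 | in [-6,5] | out [-6,4] | prev [-6,3] | push {2,3}
  [14] u=1 | in [-6,5] | out [-6,5] | prev [-6,4] | push {0}
  [15] u=2 | in [-6,5] | out [-6,6] | prev [-6,5] | push {1}
  [16] u=3 | in [-6,6] | out [1,3] | ==
  [17] u=0 | in [-6,6] | out [-6,5] | prev [-6,4] | push {2,3}
  [18] u=1 | in [-6,6] | out [-6,6] | prev [-6,5] | push {0}
  [19] u=2 | in [-6,6] | out [-6,6] | ==
  [20] u=3 | in [-6,6] | out [1,3] | ==
  [21] u=0 | in [-6,6] | out [-6,5] | ==

Converged values:
  [0] [-6,5]
  [1] [-6,6]
  [2] [-6,6]
  [3] [1,3]

no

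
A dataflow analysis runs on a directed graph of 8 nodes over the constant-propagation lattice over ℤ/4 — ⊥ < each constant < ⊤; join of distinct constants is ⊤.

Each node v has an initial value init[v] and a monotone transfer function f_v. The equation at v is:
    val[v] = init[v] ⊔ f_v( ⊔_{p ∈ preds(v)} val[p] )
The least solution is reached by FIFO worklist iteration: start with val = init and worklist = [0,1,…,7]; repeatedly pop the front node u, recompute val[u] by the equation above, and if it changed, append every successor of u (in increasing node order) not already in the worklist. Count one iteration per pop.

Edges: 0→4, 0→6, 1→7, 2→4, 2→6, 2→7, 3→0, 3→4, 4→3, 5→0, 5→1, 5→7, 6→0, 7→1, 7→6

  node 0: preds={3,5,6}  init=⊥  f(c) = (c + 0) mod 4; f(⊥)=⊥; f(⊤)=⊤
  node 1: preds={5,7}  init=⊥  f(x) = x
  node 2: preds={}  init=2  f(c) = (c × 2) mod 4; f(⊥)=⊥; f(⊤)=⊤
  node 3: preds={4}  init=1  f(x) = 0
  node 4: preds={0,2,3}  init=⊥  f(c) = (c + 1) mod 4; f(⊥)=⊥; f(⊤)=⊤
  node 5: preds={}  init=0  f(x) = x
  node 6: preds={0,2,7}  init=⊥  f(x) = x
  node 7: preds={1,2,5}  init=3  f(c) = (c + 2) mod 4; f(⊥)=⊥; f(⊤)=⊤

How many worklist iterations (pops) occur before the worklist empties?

Iteration log — 12 steps:
  step 1. node 0  ⊔preds=⊤  new=⊤  old=⊥  +wl: 
  step 2. node 1  ⊔preds=⊤  new=⊤  old=⊥  +wl: 
  step 3. node 2  ⊔preds=⊥  new=2  stable
  step 4. node 3  ⊔preds=⊥  new=⊤  old=1  +wl: 0
  step 5. node 4  ⊔preds=⊤  new=⊤  old=⊥  +wl: 3
  step 6. node 5  ⊔preds=⊥  new=0  stable
  step 7. node 6  ⊔preds=⊤  new=⊤  old=⊥  +wl: 
  step 8. node 7  ⊔preds=⊤  new=⊤  old=3  +wl: 1,6
  step 9. node 0  ⊔preds=⊤  new=⊤  stable
  step 10. node 3  ⊔preds=⊤  new=⊤  stable
  step 11. node 1  ⊔preds=⊤  new=⊤  stable
  step 12. node 6  ⊔preds=⊤  new=⊤  stable

Least fixpoint reached:
  node 0: ⊤
  node 1: ⊤
  node 2: 2
  node 3: ⊤
  node 4: ⊤
  node 5: 0
  node 6: ⊤
  node 7: ⊤

12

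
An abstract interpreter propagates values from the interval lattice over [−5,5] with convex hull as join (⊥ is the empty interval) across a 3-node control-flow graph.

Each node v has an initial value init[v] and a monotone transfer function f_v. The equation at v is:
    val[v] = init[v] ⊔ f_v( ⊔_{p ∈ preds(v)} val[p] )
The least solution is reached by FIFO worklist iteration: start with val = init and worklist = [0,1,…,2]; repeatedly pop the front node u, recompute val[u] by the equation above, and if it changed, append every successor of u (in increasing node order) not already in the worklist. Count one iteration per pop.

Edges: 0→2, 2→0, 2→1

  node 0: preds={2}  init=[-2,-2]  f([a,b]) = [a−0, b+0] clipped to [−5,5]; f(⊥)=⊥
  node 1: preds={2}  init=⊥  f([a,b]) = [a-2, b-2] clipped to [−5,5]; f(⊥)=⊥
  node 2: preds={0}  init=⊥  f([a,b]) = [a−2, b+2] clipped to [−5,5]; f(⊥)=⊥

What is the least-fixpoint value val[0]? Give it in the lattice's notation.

[-5,5]

Trace (15 dequeues):
  [1] u=0 | in ⊥ | out [-2,-2] | ==
  [2] u=1 | in ⊥ | out ⊥ | ==
  [3] u=2 | in [-2,-2] | out [-4,0] | prev ⊥ | push {0,1}
  [4] u=0 | in [-4,0] | out [-4,0] | prev [-2,-2] | push {2}
  [5] u=1 | in [-4,0] | out [-5,-2] | prev ⊥ | push {}
  [6] u=2 | in [-4,0] | out [-5,2] | prev [-4,0] | push {0,1}
  [7] u=0 | in [-5,2] | out [-5,2] | prev [-4,0] | push {2}
  [8] u=1 | in [-5,2] | out [-5,0] | prev [-5,-2] | push {}
  [9] u=2 | in [-5,2] | out [-5,4] | prev [-5,2] | push {0,1}
  [10] u=0 | in [-5,4] | out [-5,4] | prev [-5,2] | push {2}
  [11] u=1 | in [-5,4] | out [-5,2] | prev [-5,0] | push {}
  [12] u=2 | in [-5,4] | out [-5,5] | prev [-5,4] | push {0,1}
  [13] u=0 | in [-5,5] | out [-5,5] | prev [-5,4] | push {2}
  [14] u=1 | in [-5,5] | out [-5,3] | prev [-5,2] | push {}
  [15] u=2 | in [-5,5] | out [-5,5] | ==

Converged values:
  [0] [-5,5]
  [1] [-5,3]
  [2] [-5,5]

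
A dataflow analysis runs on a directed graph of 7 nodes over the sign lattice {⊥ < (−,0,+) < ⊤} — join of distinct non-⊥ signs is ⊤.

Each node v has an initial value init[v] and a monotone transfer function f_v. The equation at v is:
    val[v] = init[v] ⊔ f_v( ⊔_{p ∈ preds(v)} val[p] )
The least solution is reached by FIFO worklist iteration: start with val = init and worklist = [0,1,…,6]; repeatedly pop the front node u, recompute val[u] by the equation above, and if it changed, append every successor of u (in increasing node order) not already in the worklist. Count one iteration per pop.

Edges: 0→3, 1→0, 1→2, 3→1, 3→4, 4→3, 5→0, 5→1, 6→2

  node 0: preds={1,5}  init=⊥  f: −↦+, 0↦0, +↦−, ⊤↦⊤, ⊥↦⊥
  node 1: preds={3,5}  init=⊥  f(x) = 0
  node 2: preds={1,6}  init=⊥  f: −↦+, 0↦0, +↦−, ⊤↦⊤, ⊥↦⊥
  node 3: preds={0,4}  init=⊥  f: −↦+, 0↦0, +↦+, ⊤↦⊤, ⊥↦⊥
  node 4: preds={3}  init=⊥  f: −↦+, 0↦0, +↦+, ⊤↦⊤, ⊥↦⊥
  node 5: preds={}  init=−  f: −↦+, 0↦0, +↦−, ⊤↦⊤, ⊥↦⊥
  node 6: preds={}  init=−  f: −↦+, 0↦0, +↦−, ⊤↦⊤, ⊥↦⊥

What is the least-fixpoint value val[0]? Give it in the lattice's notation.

Worklist (13 pops):
  #1 pop 0: in=− → + (was ⊥); enqueue []
  #2 pop 1: in=− → 0 (was ⊥); enqueue [0]
  #3 pop 2: in=⊤ → ⊤ (was ⊥); enqueue []
  #4 pop 3: in=+ → + (was ⊥); enqueue [1]
  #5 pop 4: in=+ → + (was ⊥); enqueue [3]
  #6 pop 5: in=⊥ → − (no change)
  #7 pop 6: in=⊥ → − (no change)
  #8 pop 0: in=⊤ → ⊤ (was +); enqueue []
  #9 pop 1: in=⊤ → 0 (no change)
  #10 pop 3: in=⊤ → ⊤ (was +); enqueue [1,4]
  #11 pop 1: in=⊤ → 0 (no change)
  #12 pop 4: in=⊤ → ⊤ (was +); enqueue [3]
  #13 pop 3: in=⊤ → ⊤ (no change)

Fixpoint:
  val[0] = ⊤
  val[1] = 0
  val[2] = ⊤
  val[3] = ⊤
  val[4] = ⊤
  val[5] = −
  val[6] = −

⊤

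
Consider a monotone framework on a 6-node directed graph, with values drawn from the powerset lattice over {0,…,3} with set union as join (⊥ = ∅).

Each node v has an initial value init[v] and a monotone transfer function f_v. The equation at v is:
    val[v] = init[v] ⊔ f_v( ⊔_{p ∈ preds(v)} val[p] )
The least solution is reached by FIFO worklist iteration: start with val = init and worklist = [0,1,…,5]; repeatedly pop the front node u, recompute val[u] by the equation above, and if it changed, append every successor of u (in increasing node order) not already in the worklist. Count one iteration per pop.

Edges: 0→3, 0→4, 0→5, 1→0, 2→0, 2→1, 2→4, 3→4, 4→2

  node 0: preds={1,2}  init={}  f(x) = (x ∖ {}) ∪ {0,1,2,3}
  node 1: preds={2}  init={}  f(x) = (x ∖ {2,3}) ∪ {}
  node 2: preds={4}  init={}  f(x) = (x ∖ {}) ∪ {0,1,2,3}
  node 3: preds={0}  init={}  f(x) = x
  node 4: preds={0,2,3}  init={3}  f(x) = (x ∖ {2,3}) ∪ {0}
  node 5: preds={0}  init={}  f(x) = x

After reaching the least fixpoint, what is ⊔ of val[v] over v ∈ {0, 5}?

Trace (10 dequeues):
  [1] u=0 | in {} | out {0,1,2,3} | prev {} | push {}
  [2] u=1 | in {} | out {} | ==
  [3] u=2 | in {3} | out {0,1,2,3} | prev {} | push {0,1}
  [4] u=3 | in {0,1,2,3} | out {0,1,2,3} | prev {} | push {}
  [5] u=4 | in {0,1,2,3} | out {0,1,3} | prev {3} | push {2}
  [6] u=5 | in {0,1,2,3} | out {0,1,2,3} | prev {} | push {}
  [7] u=0 | in {0,1,2,3} | out {0,1,2,3} | ==
  [8] u=1 | in {0,1,2,3} | out {0,1} | prev {} | push {0}
  [9] u=2 | in {0,1,3} | out {0,1,2,3} | ==
  [10] u=0 | in {0,1,2,3} | out {0,1,2,3} | ==

Converged values:
  [0] {0,1,2,3}
  [1] {0,1}
  [2] {0,1,2,3}
  [3] {0,1,2,3}
  [4] {0,1,3}
  [5] {0,1,2,3}

{0,1,2,3}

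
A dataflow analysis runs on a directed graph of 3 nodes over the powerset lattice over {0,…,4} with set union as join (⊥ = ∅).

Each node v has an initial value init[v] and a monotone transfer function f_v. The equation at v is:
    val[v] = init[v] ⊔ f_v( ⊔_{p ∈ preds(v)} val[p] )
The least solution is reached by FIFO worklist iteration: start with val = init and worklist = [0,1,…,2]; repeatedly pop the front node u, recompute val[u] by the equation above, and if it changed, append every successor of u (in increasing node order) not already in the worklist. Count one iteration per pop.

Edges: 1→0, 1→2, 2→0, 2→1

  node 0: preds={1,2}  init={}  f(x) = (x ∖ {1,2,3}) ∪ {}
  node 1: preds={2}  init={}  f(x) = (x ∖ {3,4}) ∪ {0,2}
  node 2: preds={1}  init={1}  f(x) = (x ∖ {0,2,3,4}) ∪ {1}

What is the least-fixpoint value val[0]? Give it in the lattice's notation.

Worklist (4 pops):
  #1 pop 0: in={1} → {} (no change)
  #2 pop 1: in={1} → {0,1,2} (was {}); enqueue [0]
  #3 pop 2: in={0,1,2} → {1} (no change)
  #4 pop 0: in={0,1,2} → {0} (was {}); enqueue []

Fixpoint:
  val[0] = {0}
  val[1] = {0,1,2}
  val[2] = {1}

{0}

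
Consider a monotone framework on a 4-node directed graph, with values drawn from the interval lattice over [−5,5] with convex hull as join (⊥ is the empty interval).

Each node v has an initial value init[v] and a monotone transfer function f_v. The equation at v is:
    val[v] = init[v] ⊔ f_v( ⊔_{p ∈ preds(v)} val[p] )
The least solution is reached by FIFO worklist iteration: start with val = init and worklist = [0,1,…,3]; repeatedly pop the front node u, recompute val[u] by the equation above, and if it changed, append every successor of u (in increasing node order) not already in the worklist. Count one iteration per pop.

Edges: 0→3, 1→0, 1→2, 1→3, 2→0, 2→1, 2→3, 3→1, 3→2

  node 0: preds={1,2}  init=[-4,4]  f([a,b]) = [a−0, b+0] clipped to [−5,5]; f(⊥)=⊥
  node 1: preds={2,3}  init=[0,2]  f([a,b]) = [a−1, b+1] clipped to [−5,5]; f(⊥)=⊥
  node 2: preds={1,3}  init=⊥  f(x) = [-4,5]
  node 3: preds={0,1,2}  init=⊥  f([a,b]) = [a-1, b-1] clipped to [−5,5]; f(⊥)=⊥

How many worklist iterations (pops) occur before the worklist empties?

Iteration log — 10 steps:
  step 1. node 0  ⊔preds=[0,2]  new=[-4,4]  stable
  step 2. node 1  ⊔preds=⊥  new=[0,2]  stable
  step 3. node 2  ⊔preds=[0,2]  new=[-4,5]  old=⊥  +wl: 0,1
  step 4. node 3  ⊔preds=[-4,5]  new=[-5,4]  old=⊥  +wl: 2
  step 5. node 0  ⊔preds=[-4,5]  new=[-4,5]  old=[-4,4]  +wl: 3
  step 6. node 1  ⊔preds=[-5,5]  new=[-5,5]  old=[0,2]  +wl: 0
  step 7. node 2  ⊔preds=[-5,5]  new=[-4,5]  stable
  step 8. node 3  ⊔preds=[-5,5]  new=[-5,4]  stable
  step 9. node 0  ⊔preds=[-5,5]  new=[-5,5]  old=[-4,5]  +wl: 3
  step 10. node 3  ⊔preds=[-5,5]  new=[-5,4]  stable

Least fixpoint reached:
  node 0: [-5,5]
  node 1: [-5,5]
  node 2: [-4,5]
  node 3: [-5,4]

10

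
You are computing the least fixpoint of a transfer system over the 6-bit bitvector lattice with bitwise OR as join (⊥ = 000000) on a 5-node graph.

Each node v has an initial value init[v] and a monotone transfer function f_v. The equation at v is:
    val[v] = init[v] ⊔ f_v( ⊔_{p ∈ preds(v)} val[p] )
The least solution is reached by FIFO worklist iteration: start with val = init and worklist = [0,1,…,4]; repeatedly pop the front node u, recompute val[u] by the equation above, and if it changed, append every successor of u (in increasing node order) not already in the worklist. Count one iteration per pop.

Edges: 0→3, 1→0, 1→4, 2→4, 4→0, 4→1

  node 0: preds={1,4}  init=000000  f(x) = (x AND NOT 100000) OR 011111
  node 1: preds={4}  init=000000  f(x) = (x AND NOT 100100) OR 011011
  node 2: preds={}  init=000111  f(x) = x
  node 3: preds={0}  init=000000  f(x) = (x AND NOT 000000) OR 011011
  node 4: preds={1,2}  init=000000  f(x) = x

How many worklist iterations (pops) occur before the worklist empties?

Iteration log — 7 steps:
  step 1. node 0  ⊔preds=000000  new=011111  old=000000  +wl: 
  step 2. node 1  ⊔preds=000000  new=011011  old=000000  +wl: 0
  step 3. node 2  ⊔preds=000000  new=000111  stable
  step 4. node 3  ⊔preds=011111  new=011111  old=000000  +wl: 
  step 5. node 4  ⊔preds=011111  new=011111  old=000000  +wl: 1
  step 6. node 0  ⊔preds=011111  new=011111  stable
  step 7. node 1  ⊔preds=011111  new=011011  stable

Least fixpoint reached:
  node 0: 011111
  node 1: 011011
  node 2: 000111
  node 3: 011111
  node 4: 011111

7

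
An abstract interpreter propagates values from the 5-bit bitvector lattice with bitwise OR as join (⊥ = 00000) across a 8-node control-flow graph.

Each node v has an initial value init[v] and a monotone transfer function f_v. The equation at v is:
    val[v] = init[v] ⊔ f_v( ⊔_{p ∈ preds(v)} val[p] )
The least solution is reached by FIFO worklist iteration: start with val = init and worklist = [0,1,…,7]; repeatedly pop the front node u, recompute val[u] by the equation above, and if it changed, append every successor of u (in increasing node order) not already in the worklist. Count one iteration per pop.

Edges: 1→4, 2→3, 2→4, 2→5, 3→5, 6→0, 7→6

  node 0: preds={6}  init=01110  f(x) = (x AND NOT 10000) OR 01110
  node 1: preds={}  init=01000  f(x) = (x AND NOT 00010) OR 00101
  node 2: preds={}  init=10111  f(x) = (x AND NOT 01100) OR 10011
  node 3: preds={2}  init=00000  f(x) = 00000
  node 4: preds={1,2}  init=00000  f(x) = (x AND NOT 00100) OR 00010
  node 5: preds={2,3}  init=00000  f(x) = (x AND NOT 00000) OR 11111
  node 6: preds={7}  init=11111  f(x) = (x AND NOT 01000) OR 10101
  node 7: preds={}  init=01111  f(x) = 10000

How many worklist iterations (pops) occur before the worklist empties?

9

Iteration log — 9 steps:
  step 1. node 0  ⊔preds=11111  new=01111  old=01110  +wl: 
  step 2. node 1  ⊔preds=00000  new=01101  old=01000  +wl: 
  step 3. node 2  ⊔preds=00000  new=10111  stable
  step 4. node 3  ⊔preds=10111  new=00000  stable
  step 5. node 4  ⊔preds=11111  new=11011  old=00000  +wl: 
  step 6. node 5  ⊔preds=10111  new=11111  old=00000  +wl: 
  step 7. node 6  ⊔preds=01111  new=11111  stable
  step 8. node 7  ⊔preds=00000  new=11111  old=01111  +wl: 6
  step 9. node 6  ⊔preds=11111  new=11111  stable

Least fixpoint reached:
  node 0: 01111
  node 1: 01101
  node 2: 10111
  node 3: 00000
  node 4: 11011
  node 5: 11111
  node 6: 11111
  node 7: 11111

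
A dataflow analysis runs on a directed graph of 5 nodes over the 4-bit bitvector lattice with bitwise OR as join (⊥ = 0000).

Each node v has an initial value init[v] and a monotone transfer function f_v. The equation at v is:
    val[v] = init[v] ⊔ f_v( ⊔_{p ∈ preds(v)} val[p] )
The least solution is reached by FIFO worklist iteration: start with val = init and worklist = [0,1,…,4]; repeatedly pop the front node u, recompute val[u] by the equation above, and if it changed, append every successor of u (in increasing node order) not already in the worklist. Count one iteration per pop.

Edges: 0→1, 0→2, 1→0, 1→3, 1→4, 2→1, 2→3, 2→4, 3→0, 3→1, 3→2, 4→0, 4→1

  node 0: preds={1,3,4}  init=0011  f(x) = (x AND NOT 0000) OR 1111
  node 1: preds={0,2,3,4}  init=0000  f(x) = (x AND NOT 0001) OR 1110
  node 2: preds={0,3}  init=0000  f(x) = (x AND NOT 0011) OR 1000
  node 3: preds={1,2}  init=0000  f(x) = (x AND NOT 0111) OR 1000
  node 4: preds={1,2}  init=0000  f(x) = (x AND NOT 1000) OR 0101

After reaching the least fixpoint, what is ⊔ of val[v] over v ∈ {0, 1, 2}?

1111

Trace (8 dequeues):
  [1] u=0 | in 0000 | out 1111 | prev 0011 | push {}
  [2] u=1 | in 1111 | out 1110 | prev 0000 | push {0}
  [3] u=2 | in 1111 | out 1100 | prev 0000 | push {1}
  [4] u=3 | in 1110 | out 1000 | prev 0000 | push {2}
  [5] u=4 | in 1110 | out 0111 | prev 0000 | push {}
  [6] u=0 | in 1111 | out 1111 | ==
  [7] u=1 | in 1111 | out 1110 | ==
  [8] u=2 | in 1111 | out 1100 | ==

Converged values:
  [0] 1111
  [1] 1110
  [2] 1100
  [3] 1000
  [4] 0111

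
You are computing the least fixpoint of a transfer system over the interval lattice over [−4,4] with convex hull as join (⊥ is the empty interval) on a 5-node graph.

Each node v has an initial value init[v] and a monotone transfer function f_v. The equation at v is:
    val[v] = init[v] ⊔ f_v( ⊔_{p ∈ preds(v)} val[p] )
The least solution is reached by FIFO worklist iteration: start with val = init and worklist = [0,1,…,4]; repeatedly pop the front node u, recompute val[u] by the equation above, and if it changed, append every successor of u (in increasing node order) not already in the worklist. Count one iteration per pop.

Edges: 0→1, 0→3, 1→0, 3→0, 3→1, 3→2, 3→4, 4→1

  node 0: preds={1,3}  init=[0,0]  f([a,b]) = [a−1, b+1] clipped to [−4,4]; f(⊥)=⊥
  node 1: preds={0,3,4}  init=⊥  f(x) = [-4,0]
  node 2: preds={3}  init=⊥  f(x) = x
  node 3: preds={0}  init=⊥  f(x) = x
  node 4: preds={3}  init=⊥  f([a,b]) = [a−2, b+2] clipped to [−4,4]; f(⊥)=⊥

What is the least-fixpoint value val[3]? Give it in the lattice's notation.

[-4,4]

Worklist (29 pops):
  #1 pop 0: in=⊥ → [0,0] (no change)
  #2 pop 1: in=[0,0] → [-4,0] (was ⊥); enqueue [0]
  #3 pop 2: in=⊥ → ⊥ (no change)
  #4 pop 3: in=[0,0] → [0,0] (was ⊥); enqueue [1,2]
  #5 pop 4: in=[0,0] → [-2,2] (was ⊥); enqueue []
  #6 pop 0: in=[-4,0] → [-4,1] (was [0,0]); enqueue [3]
  #7 pop 1: in=[-4,2] → [-4,0] (no change)
  #8 pop 2: in=[0,0] → [0,0] (was ⊥); enqueue []
  #9 pop 3: in=[-4,1] → [-4,1] (was [0,0]); enqueue [0,1,2,4]
  #10 pop 0: in=[-4,1] → [-4,2] (was [-4,1]); enqueue [3]
  #11 pop 1: in=[-4,2] → [-4,0] (no change)
  #12 pop 2: in=[-4,1] → [-4,1] (was [0,0]); enqueue []
  #13 pop 4: in=[-4,1] → [-4,3] (was [-2,2]); enqueue [1]
  #14 pop 3: in=[-4,2] → [-4,2] (was [-4,1]); enqueue [0,2,4]
  #15 pop 1: in=[-4,3] → [-4,0] (no change)
  #16 pop 0: in=[-4,2] → [-4,3] (was [-4,2]); enqueue [1,3]
  #17 pop 2: in=[-4,2] → [-4,2] (was [-4,1]); enqueue []
  #18 pop 4: in=[-4,2] → [-4,4] (was [-4,3]); enqueue []
  #19 pop 1: in=[-4,4] → [-4,0] (no change)
  #20 pop 3: in=[-4,3] → [-4,3] (was [-4,2]); enqueue [0,1,2,4]
  #21 pop 0: in=[-4,3] → [-4,4] (was [-4,3]); enqueue [3]
  #22 pop 1: in=[-4,4] → [-4,0] (no change)
  #23 pop 2: in=[-4,3] → [-4,3] (was [-4,2]); enqueue []
  #24 pop 4: in=[-4,3] → [-4,4] (no change)
  #25 pop 3: in=[-4,4] → [-4,4] (was [-4,3]); enqueue [0,1,2,4]
  #26 pop 0: in=[-4,4] → [-4,4] (no change)
  #27 pop 1: in=[-4,4] → [-4,0] (no change)
  #28 pop 2: in=[-4,4] → [-4,4] (was [-4,3]); enqueue []
  #29 pop 4: in=[-4,4] → [-4,4] (no change)

Fixpoint:
  val[0] = [-4,4]
  val[1] = [-4,0]
  val[2] = [-4,4]
  val[3] = [-4,4]
  val[4] = [-4,4]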